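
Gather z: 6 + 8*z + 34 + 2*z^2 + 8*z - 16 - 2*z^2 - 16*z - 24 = 0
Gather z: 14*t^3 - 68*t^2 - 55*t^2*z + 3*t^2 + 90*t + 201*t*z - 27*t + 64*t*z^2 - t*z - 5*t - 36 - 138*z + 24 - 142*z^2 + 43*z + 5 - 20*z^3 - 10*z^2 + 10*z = 14*t^3 - 65*t^2 + 58*t - 20*z^3 + z^2*(64*t - 152) + z*(-55*t^2 + 200*t - 85) - 7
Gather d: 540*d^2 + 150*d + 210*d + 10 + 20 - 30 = 540*d^2 + 360*d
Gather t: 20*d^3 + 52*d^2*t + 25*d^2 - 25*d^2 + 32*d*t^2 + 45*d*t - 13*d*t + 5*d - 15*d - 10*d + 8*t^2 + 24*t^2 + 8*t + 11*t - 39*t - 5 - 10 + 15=20*d^3 - 20*d + t^2*(32*d + 32) + t*(52*d^2 + 32*d - 20)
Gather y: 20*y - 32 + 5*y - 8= 25*y - 40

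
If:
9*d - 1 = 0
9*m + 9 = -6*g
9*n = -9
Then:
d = 1/9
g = -3*m/2 - 3/2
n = -1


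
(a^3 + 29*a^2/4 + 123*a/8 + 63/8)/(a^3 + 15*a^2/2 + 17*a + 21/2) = (a + 3/4)/(a + 1)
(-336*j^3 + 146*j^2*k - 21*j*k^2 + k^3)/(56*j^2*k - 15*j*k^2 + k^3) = (-6*j + k)/k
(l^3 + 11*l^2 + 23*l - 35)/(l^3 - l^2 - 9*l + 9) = (l^2 + 12*l + 35)/(l^2 - 9)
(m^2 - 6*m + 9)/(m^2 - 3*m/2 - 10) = 2*(-m^2 + 6*m - 9)/(-2*m^2 + 3*m + 20)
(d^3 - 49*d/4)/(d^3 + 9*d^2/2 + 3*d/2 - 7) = d*(2*d - 7)/(2*(d^2 + d - 2))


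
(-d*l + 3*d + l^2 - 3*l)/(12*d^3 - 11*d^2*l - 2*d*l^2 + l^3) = (3 - l)/(12*d^2 + d*l - l^2)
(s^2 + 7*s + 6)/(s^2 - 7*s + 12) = (s^2 + 7*s + 6)/(s^2 - 7*s + 12)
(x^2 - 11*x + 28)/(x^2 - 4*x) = (x - 7)/x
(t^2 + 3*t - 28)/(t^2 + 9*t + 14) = (t - 4)/(t + 2)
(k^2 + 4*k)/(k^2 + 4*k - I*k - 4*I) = k/(k - I)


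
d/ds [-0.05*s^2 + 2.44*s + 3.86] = 2.44 - 0.1*s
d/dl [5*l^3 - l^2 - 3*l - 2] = 15*l^2 - 2*l - 3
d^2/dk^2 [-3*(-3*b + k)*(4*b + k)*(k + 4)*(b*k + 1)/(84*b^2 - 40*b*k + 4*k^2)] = 3*b*(196*b^3 + 147*b^2*k + 308*b^2 - 21*b*k^2 + 77*b + k^3 + 44)/(2*(343*b^3 - 147*b^2*k + 21*b*k^2 - k^3))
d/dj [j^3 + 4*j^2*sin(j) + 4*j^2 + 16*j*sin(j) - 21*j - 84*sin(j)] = 4*j^2*cos(j) + 3*j^2 + 8*j*sin(j) + 16*j*cos(j) + 8*j + 16*sin(j) - 84*cos(j) - 21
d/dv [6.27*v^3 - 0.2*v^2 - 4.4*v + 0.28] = 18.81*v^2 - 0.4*v - 4.4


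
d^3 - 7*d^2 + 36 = (d - 6)*(d - 3)*(d + 2)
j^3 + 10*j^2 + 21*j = j*(j + 3)*(j + 7)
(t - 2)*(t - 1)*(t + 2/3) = t^3 - 7*t^2/3 + 4/3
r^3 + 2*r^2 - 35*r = r*(r - 5)*(r + 7)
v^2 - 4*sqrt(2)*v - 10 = (v - 5*sqrt(2))*(v + sqrt(2))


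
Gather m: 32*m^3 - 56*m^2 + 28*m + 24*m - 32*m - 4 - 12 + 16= 32*m^3 - 56*m^2 + 20*m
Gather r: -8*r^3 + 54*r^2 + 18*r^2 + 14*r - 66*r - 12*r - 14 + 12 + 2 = -8*r^3 + 72*r^2 - 64*r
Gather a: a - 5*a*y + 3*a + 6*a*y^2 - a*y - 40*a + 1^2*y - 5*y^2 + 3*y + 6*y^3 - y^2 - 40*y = a*(6*y^2 - 6*y - 36) + 6*y^3 - 6*y^2 - 36*y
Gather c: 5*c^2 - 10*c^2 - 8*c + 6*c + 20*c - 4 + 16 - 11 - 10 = -5*c^2 + 18*c - 9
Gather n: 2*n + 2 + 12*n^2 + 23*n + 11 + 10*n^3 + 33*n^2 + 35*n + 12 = 10*n^3 + 45*n^2 + 60*n + 25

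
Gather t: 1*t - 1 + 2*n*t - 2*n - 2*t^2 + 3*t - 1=-2*n - 2*t^2 + t*(2*n + 4) - 2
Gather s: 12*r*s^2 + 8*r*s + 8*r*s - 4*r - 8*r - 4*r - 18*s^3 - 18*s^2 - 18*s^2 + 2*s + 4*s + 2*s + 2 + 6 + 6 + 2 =-16*r - 18*s^3 + s^2*(12*r - 36) + s*(16*r + 8) + 16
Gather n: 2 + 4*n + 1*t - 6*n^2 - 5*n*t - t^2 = -6*n^2 + n*(4 - 5*t) - t^2 + t + 2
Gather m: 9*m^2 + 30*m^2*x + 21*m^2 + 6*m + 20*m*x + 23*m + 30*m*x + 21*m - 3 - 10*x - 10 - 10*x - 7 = m^2*(30*x + 30) + m*(50*x + 50) - 20*x - 20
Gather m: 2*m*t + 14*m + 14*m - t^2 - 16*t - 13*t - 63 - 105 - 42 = m*(2*t + 28) - t^2 - 29*t - 210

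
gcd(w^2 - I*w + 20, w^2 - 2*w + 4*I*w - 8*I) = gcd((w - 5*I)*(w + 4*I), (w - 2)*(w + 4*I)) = w + 4*I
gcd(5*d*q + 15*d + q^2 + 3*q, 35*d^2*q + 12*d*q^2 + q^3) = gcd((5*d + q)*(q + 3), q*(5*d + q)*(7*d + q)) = 5*d + q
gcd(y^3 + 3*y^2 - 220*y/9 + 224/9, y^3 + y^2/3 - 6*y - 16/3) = y - 8/3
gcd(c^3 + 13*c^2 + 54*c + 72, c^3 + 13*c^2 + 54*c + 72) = c^3 + 13*c^2 + 54*c + 72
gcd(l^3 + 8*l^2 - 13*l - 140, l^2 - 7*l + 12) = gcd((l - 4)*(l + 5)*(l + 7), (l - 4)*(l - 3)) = l - 4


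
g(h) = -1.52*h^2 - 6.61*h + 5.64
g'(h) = -3.04*h - 6.61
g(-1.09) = 11.04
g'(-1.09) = -3.30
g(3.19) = -30.91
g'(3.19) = -16.31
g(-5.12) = -0.36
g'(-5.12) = 8.95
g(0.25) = 3.89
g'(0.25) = -7.37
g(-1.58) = 12.29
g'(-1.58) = -1.81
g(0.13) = 4.76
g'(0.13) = -7.01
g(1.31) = -5.63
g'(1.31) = -10.59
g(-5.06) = 0.17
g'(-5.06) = 8.77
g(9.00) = -176.97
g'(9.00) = -33.97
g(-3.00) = 11.79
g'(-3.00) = 2.51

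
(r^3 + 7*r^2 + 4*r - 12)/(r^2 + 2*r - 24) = (r^2 + r - 2)/(r - 4)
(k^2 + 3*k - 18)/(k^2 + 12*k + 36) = (k - 3)/(k + 6)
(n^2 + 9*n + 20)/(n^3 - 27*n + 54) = (n^2 + 9*n + 20)/(n^3 - 27*n + 54)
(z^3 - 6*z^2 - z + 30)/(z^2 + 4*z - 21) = (z^2 - 3*z - 10)/(z + 7)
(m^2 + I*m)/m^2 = (m + I)/m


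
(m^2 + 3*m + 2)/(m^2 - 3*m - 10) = (m + 1)/(m - 5)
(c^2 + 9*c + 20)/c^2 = 1 + 9/c + 20/c^2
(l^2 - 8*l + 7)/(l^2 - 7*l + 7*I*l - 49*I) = (l - 1)/(l + 7*I)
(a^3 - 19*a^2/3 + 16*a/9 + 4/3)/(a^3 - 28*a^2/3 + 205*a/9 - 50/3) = (9*a^2 - 3*a - 2)/(9*a^2 - 30*a + 25)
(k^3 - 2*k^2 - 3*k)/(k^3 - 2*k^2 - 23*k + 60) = k*(k + 1)/(k^2 + k - 20)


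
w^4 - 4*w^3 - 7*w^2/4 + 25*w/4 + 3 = (w - 4)*(w - 3/2)*(w + 1/2)*(w + 1)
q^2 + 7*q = q*(q + 7)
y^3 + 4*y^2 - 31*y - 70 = (y - 5)*(y + 2)*(y + 7)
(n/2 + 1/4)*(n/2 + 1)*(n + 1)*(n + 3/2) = n^4/4 + 5*n^3/4 + 35*n^2/16 + 25*n/16 + 3/8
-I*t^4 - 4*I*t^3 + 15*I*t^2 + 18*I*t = t*(t - 3)*(t + 6)*(-I*t - I)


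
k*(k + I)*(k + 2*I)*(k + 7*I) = k^4 + 10*I*k^3 - 23*k^2 - 14*I*k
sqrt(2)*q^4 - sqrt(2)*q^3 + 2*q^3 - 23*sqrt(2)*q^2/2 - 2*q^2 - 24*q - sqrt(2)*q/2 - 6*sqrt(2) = (q - 4)*(q + 3)*(q + sqrt(2)/2)*(sqrt(2)*q + 1)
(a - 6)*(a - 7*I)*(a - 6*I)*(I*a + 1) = I*a^4 + 14*a^3 - 6*I*a^3 - 84*a^2 - 55*I*a^2 - 42*a + 330*I*a + 252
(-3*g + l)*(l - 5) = -3*g*l + 15*g + l^2 - 5*l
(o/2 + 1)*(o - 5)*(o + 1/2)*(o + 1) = o^4/2 - 3*o^3/4 - 7*o^2 - 33*o/4 - 5/2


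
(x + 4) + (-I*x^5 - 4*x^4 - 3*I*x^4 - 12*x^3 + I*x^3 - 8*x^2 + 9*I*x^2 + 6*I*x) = -I*x^5 - 4*x^4 - 3*I*x^4 - 12*x^3 + I*x^3 - 8*x^2 + 9*I*x^2 + x + 6*I*x + 4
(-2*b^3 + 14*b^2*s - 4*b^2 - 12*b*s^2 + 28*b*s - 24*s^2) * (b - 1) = -2*b^4 + 14*b^3*s - 2*b^3 - 12*b^2*s^2 + 14*b^2*s + 4*b^2 - 12*b*s^2 - 28*b*s + 24*s^2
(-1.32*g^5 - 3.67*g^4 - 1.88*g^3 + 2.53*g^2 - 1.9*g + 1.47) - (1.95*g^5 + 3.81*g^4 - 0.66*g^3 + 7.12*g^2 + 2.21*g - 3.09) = -3.27*g^5 - 7.48*g^4 - 1.22*g^3 - 4.59*g^2 - 4.11*g + 4.56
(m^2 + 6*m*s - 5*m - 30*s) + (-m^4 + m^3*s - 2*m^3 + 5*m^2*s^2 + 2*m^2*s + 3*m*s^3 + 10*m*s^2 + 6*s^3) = -m^4 + m^3*s - 2*m^3 + 5*m^2*s^2 + 2*m^2*s + m^2 + 3*m*s^3 + 10*m*s^2 + 6*m*s - 5*m + 6*s^3 - 30*s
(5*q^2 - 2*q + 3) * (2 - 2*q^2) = -10*q^4 + 4*q^3 + 4*q^2 - 4*q + 6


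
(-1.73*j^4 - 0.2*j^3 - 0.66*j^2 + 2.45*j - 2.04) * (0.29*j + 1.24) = -0.5017*j^5 - 2.2032*j^4 - 0.4394*j^3 - 0.1079*j^2 + 2.4464*j - 2.5296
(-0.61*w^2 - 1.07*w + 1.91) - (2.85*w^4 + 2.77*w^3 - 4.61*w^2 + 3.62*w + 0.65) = -2.85*w^4 - 2.77*w^3 + 4.0*w^2 - 4.69*w + 1.26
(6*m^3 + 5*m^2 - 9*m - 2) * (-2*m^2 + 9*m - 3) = -12*m^5 + 44*m^4 + 45*m^3 - 92*m^2 + 9*m + 6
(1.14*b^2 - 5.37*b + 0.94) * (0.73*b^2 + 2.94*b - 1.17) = 0.8322*b^4 - 0.568500000000001*b^3 - 16.4354*b^2 + 9.0465*b - 1.0998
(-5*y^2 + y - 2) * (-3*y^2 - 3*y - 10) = 15*y^4 + 12*y^3 + 53*y^2 - 4*y + 20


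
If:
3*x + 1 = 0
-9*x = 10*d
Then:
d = 3/10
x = -1/3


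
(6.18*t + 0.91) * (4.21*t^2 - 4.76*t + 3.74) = 26.0178*t^3 - 25.5857*t^2 + 18.7816*t + 3.4034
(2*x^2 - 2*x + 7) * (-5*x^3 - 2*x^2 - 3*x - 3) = -10*x^5 + 6*x^4 - 37*x^3 - 14*x^2 - 15*x - 21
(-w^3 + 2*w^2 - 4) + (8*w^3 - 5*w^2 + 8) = 7*w^3 - 3*w^2 + 4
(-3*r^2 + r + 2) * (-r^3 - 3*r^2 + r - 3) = 3*r^5 + 8*r^4 - 8*r^3 + 4*r^2 - r - 6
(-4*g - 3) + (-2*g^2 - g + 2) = -2*g^2 - 5*g - 1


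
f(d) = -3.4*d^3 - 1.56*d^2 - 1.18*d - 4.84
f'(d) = -10.2*d^2 - 3.12*d - 1.18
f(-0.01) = -4.83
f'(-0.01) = -1.15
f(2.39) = -62.99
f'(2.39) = -66.90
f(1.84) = -33.47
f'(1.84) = -41.45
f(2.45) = -67.10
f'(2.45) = -70.05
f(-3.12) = 86.92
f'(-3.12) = -90.74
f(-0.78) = -3.26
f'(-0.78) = -4.95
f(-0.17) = -4.67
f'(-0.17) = -0.94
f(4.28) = -305.04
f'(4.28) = -201.38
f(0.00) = -4.84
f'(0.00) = -1.18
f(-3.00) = 76.46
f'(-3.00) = -83.62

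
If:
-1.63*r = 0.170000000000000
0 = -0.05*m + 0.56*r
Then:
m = -1.17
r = -0.10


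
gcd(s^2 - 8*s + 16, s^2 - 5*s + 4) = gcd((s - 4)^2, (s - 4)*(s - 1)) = s - 4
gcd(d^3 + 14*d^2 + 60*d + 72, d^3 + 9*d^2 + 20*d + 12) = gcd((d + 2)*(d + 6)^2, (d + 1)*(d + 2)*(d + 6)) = d^2 + 8*d + 12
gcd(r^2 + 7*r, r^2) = r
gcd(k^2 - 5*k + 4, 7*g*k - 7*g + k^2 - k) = k - 1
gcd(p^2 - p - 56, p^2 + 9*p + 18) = 1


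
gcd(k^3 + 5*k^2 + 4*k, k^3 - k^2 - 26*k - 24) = k^2 + 5*k + 4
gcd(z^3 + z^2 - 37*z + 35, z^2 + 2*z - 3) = z - 1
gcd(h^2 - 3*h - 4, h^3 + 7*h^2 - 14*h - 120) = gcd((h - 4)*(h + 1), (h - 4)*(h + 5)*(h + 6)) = h - 4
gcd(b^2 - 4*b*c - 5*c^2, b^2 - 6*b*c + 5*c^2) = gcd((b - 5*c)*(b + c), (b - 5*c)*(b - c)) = b - 5*c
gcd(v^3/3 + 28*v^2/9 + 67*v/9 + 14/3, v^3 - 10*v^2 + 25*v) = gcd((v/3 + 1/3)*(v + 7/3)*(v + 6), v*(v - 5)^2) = 1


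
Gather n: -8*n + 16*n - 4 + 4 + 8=8*n + 8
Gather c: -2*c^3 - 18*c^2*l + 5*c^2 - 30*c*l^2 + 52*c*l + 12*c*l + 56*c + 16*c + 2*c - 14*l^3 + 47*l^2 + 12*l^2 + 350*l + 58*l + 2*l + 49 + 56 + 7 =-2*c^3 + c^2*(5 - 18*l) + c*(-30*l^2 + 64*l + 74) - 14*l^3 + 59*l^2 + 410*l + 112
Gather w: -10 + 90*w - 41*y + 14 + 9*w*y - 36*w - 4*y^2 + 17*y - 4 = w*(9*y + 54) - 4*y^2 - 24*y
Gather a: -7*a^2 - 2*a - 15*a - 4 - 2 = -7*a^2 - 17*a - 6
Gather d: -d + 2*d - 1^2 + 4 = d + 3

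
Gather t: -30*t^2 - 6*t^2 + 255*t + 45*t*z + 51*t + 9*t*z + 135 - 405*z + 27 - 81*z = -36*t^2 + t*(54*z + 306) - 486*z + 162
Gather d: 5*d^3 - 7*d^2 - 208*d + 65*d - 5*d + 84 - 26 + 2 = 5*d^3 - 7*d^2 - 148*d + 60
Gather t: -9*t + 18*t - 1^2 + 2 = 9*t + 1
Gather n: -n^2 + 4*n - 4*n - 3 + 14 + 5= 16 - n^2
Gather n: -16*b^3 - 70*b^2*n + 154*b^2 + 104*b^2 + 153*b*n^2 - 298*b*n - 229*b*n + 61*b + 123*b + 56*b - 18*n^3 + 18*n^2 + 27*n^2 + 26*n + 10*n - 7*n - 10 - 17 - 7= -16*b^3 + 258*b^2 + 240*b - 18*n^3 + n^2*(153*b + 45) + n*(-70*b^2 - 527*b + 29) - 34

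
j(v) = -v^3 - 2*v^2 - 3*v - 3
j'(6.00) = -135.00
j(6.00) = -309.00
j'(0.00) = -3.00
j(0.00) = -3.00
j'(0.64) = -6.79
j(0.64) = -6.00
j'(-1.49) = -3.70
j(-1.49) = 0.34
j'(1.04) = -10.40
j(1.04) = -9.41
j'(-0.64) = -1.67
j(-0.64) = -1.64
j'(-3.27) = -22.00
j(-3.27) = 20.39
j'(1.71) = -18.61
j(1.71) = -18.98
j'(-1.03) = -2.06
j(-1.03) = -0.94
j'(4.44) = -79.90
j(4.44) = -143.28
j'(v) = -3*v^2 - 4*v - 3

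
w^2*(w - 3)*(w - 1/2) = w^4 - 7*w^3/2 + 3*w^2/2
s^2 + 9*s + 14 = (s + 2)*(s + 7)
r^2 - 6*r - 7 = (r - 7)*(r + 1)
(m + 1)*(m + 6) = m^2 + 7*m + 6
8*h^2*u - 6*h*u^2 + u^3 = u*(-4*h + u)*(-2*h + u)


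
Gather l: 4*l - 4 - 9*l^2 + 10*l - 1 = -9*l^2 + 14*l - 5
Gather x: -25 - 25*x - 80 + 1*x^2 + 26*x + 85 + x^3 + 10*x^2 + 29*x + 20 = x^3 + 11*x^2 + 30*x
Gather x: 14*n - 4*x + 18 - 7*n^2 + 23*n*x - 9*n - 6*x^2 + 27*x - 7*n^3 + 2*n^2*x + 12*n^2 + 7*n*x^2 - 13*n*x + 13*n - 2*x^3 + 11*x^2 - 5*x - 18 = -7*n^3 + 5*n^2 + 18*n - 2*x^3 + x^2*(7*n + 5) + x*(2*n^2 + 10*n + 18)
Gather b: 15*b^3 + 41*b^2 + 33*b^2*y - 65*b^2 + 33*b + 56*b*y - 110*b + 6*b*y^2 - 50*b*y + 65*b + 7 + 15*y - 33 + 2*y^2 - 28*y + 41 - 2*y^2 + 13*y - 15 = 15*b^3 + b^2*(33*y - 24) + b*(6*y^2 + 6*y - 12)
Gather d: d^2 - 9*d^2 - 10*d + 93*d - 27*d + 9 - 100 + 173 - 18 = -8*d^2 + 56*d + 64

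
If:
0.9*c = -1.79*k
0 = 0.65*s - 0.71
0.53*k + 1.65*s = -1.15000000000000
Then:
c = 11.08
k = -5.57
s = 1.09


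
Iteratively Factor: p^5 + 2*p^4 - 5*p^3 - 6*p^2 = (p)*(p^4 + 2*p^3 - 5*p^2 - 6*p) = p*(p + 3)*(p^3 - p^2 - 2*p) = p*(p - 2)*(p + 3)*(p^2 + p) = p*(p - 2)*(p + 1)*(p + 3)*(p)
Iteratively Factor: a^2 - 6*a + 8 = (a - 2)*(a - 4)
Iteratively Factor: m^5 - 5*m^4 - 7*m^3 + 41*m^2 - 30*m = (m)*(m^4 - 5*m^3 - 7*m^2 + 41*m - 30) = m*(m - 2)*(m^3 - 3*m^2 - 13*m + 15) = m*(m - 2)*(m + 3)*(m^2 - 6*m + 5) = m*(m - 2)*(m - 1)*(m + 3)*(m - 5)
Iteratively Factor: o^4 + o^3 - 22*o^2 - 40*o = (o)*(o^3 + o^2 - 22*o - 40) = o*(o + 4)*(o^2 - 3*o - 10) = o*(o + 2)*(o + 4)*(o - 5)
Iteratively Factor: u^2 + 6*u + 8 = (u + 4)*(u + 2)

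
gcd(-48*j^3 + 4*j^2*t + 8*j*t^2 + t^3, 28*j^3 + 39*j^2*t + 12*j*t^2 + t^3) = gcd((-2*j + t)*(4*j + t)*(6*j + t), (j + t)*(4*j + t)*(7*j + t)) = 4*j + t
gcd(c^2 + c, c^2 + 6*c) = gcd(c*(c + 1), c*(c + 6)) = c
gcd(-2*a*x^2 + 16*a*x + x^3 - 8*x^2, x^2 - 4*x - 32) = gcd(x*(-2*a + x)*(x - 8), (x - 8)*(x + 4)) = x - 8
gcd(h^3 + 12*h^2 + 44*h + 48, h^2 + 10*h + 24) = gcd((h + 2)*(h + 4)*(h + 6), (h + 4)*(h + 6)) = h^2 + 10*h + 24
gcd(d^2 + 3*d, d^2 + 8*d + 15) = d + 3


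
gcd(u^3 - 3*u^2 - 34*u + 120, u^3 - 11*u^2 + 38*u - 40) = u^2 - 9*u + 20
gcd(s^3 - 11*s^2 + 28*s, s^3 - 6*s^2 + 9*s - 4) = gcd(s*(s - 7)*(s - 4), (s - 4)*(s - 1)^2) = s - 4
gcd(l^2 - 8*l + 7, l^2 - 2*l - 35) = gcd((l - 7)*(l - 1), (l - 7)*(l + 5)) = l - 7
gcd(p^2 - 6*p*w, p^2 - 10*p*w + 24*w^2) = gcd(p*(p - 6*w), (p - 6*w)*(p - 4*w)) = p - 6*w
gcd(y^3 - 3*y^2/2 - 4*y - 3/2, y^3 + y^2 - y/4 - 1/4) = y^2 + 3*y/2 + 1/2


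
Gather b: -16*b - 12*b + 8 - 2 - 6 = -28*b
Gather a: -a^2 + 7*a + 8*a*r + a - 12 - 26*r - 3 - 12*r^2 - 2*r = -a^2 + a*(8*r + 8) - 12*r^2 - 28*r - 15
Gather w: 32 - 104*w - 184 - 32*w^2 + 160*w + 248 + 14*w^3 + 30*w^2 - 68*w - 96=14*w^3 - 2*w^2 - 12*w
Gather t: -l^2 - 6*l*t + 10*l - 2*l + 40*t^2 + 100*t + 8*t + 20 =-l^2 + 8*l + 40*t^2 + t*(108 - 6*l) + 20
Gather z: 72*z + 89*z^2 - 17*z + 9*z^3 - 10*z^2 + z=9*z^3 + 79*z^2 + 56*z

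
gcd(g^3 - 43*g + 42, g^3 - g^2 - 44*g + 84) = g^2 + g - 42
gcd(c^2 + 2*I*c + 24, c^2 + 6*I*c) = c + 6*I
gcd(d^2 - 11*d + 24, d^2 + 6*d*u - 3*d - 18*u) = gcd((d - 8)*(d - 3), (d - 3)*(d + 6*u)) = d - 3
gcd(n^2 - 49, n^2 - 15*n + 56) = n - 7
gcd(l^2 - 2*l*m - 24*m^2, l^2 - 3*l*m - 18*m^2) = l - 6*m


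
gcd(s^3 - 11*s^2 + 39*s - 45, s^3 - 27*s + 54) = s^2 - 6*s + 9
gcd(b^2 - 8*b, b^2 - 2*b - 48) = b - 8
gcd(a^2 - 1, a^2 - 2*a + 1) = a - 1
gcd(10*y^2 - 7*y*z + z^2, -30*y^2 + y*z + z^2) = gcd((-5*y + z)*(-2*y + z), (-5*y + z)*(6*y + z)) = 5*y - z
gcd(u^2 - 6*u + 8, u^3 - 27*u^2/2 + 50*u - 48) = u - 4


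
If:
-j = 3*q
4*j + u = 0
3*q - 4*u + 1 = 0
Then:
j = -1/15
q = 1/45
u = 4/15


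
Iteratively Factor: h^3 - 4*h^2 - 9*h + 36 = (h - 4)*(h^2 - 9) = (h - 4)*(h - 3)*(h + 3)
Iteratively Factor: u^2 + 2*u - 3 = (u + 3)*(u - 1)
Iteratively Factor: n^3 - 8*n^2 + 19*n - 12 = (n - 1)*(n^2 - 7*n + 12) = (n - 4)*(n - 1)*(n - 3)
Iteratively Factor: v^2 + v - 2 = (v - 1)*(v + 2)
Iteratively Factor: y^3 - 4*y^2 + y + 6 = (y - 3)*(y^2 - y - 2) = (y - 3)*(y + 1)*(y - 2)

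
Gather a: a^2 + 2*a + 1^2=a^2 + 2*a + 1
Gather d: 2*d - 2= 2*d - 2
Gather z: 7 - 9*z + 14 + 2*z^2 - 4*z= 2*z^2 - 13*z + 21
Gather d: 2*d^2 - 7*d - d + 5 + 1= 2*d^2 - 8*d + 6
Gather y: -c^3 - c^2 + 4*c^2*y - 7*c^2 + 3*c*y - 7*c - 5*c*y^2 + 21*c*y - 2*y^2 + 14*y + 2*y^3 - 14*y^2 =-c^3 - 8*c^2 - 7*c + 2*y^3 + y^2*(-5*c - 16) + y*(4*c^2 + 24*c + 14)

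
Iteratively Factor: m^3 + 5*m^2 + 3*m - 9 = (m + 3)*(m^2 + 2*m - 3) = (m - 1)*(m + 3)*(m + 3)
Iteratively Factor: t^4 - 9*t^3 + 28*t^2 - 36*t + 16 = (t - 4)*(t^3 - 5*t^2 + 8*t - 4) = (t - 4)*(t - 1)*(t^2 - 4*t + 4) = (t - 4)*(t - 2)*(t - 1)*(t - 2)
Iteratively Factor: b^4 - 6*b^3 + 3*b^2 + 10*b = (b - 2)*(b^3 - 4*b^2 - 5*b) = (b - 5)*(b - 2)*(b^2 + b) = (b - 5)*(b - 2)*(b + 1)*(b)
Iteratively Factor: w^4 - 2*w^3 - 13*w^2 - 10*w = (w + 1)*(w^3 - 3*w^2 - 10*w) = (w - 5)*(w + 1)*(w^2 + 2*w) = w*(w - 5)*(w + 1)*(w + 2)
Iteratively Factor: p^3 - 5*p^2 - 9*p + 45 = (p + 3)*(p^2 - 8*p + 15) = (p - 5)*(p + 3)*(p - 3)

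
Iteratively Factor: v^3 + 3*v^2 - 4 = (v + 2)*(v^2 + v - 2) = (v - 1)*(v + 2)*(v + 2)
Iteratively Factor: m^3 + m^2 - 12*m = (m - 3)*(m^2 + 4*m) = (m - 3)*(m + 4)*(m)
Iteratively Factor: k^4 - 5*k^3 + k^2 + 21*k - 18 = (k - 3)*(k^3 - 2*k^2 - 5*k + 6) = (k - 3)^2*(k^2 + k - 2) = (k - 3)^2*(k + 2)*(k - 1)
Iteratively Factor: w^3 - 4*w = (w + 2)*(w^2 - 2*w) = w*(w + 2)*(w - 2)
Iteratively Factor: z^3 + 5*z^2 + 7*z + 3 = (z + 1)*(z^2 + 4*z + 3) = (z + 1)*(z + 3)*(z + 1)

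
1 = 1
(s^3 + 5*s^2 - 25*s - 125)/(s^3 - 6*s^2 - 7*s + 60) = (s^2 + 10*s + 25)/(s^2 - s - 12)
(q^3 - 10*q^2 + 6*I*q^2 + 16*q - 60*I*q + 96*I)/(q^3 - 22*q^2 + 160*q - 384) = (q^2 + q*(-2 + 6*I) - 12*I)/(q^2 - 14*q + 48)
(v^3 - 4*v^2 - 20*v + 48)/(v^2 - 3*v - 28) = (v^2 - 8*v + 12)/(v - 7)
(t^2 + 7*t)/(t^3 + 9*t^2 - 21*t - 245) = t/(t^2 + 2*t - 35)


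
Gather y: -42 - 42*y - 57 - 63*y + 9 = -105*y - 90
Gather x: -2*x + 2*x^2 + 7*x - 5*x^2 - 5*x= -3*x^2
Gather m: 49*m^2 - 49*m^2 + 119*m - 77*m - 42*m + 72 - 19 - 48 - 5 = 0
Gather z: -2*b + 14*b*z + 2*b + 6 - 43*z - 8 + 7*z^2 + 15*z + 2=7*z^2 + z*(14*b - 28)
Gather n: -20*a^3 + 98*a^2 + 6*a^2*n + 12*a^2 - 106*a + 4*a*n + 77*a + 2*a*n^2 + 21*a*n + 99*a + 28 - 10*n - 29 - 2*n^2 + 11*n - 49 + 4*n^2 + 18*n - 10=-20*a^3 + 110*a^2 + 70*a + n^2*(2*a + 2) + n*(6*a^2 + 25*a + 19) - 60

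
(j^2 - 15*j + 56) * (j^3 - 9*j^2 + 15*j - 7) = j^5 - 24*j^4 + 206*j^3 - 736*j^2 + 945*j - 392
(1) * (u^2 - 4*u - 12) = u^2 - 4*u - 12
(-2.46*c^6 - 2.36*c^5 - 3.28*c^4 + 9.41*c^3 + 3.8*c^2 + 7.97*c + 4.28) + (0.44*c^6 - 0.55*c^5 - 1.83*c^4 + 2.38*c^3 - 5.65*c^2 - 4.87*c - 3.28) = -2.02*c^6 - 2.91*c^5 - 5.11*c^4 + 11.79*c^3 - 1.85*c^2 + 3.1*c + 1.0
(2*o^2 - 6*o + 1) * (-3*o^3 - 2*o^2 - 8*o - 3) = -6*o^5 + 14*o^4 - 7*o^3 + 40*o^2 + 10*o - 3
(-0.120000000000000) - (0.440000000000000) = -0.560000000000000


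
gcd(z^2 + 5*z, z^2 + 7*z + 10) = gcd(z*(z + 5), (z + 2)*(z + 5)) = z + 5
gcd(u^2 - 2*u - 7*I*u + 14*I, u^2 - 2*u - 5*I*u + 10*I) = u - 2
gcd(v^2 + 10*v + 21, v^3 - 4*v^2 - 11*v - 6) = 1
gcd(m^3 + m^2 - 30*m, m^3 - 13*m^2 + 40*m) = m^2 - 5*m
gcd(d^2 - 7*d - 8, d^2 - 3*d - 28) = 1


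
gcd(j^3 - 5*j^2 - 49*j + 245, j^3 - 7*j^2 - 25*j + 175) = j^2 - 12*j + 35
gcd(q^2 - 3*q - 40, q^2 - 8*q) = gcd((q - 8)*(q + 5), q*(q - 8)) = q - 8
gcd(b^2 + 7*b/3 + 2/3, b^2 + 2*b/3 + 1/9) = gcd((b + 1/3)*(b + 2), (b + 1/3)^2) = b + 1/3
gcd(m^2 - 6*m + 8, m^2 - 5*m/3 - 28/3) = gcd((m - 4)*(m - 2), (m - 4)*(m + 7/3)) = m - 4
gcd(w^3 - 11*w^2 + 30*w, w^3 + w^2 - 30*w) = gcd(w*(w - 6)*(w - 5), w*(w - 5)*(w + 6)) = w^2 - 5*w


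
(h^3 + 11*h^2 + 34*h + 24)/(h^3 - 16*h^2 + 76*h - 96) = (h^3 + 11*h^2 + 34*h + 24)/(h^3 - 16*h^2 + 76*h - 96)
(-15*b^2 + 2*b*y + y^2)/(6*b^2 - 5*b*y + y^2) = (5*b + y)/(-2*b + y)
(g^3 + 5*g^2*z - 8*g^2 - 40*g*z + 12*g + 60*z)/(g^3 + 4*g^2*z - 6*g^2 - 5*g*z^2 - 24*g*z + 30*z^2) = (2 - g)/(-g + z)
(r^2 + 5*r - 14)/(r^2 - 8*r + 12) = (r + 7)/(r - 6)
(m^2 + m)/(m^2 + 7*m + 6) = m/(m + 6)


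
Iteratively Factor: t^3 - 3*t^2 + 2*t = (t)*(t^2 - 3*t + 2) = t*(t - 1)*(t - 2)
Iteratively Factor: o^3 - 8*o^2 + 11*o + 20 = (o + 1)*(o^2 - 9*o + 20) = (o - 5)*(o + 1)*(o - 4)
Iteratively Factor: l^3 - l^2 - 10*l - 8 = (l + 2)*(l^2 - 3*l - 4) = (l - 4)*(l + 2)*(l + 1)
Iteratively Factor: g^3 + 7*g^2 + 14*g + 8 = (g + 1)*(g^2 + 6*g + 8) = (g + 1)*(g + 4)*(g + 2)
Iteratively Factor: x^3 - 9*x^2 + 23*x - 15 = (x - 1)*(x^2 - 8*x + 15) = (x - 5)*(x - 1)*(x - 3)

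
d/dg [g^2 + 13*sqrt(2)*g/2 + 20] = 2*g + 13*sqrt(2)/2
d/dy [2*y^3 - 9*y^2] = 6*y*(y - 3)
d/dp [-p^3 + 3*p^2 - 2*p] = -3*p^2 + 6*p - 2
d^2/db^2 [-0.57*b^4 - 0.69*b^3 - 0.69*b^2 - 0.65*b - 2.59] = -6.84*b^2 - 4.14*b - 1.38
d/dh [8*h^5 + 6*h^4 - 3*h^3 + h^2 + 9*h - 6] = 40*h^4 + 24*h^3 - 9*h^2 + 2*h + 9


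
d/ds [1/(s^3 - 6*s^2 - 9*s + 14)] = 3*(-s^2 + 4*s + 3)/(s^3 - 6*s^2 - 9*s + 14)^2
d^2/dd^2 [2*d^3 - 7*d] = 12*d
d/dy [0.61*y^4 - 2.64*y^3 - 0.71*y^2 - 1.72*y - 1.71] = 2.44*y^3 - 7.92*y^2 - 1.42*y - 1.72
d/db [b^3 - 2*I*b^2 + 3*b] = 3*b^2 - 4*I*b + 3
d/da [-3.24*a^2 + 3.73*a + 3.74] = 3.73 - 6.48*a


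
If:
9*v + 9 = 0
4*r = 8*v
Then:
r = -2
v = -1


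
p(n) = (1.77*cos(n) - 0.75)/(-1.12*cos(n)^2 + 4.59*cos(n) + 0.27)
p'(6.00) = 0.09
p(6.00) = 0.26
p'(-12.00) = -0.19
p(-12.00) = 0.22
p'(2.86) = -0.08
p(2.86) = 0.47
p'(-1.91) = 2.32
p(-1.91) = 0.97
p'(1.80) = -6.22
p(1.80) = 1.39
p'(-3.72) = -0.19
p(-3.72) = 0.51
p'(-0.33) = 0.10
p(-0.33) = 0.26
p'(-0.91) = 0.40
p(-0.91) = 0.13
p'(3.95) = 0.37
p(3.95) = 0.57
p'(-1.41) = 3.84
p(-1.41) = -0.48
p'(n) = (-2.24*sin(n)*cos(n) + 4.59*sin(n))*(1.77*cos(n) - 0.75)/(-1.12*cos(n)^2 + 4.59*cos(n) + 0.27)^2 - 1.77*sin(n)/(-1.12*cos(n)^2 + 4.59*cos(n) + 0.27) = (-1.9824*cos(n)^2 + 1.68*cos(n) - 3.9204)*sin(n)/(1.2544*cos(n)^4 - 10.2816*cos(n)^3 + 20.4633*cos(n)^2 + 2.4786*cos(n) + 0.0729)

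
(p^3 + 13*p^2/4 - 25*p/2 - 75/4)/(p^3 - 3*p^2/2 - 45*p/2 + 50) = (4*p^2 - 7*p - 15)/(2*(2*p^2 - 13*p + 20))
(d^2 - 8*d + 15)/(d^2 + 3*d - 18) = (d - 5)/(d + 6)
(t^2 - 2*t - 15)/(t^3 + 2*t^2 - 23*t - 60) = 1/(t + 4)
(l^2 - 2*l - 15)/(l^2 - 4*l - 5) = (l + 3)/(l + 1)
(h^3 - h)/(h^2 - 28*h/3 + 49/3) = 3*h*(h^2 - 1)/(3*h^2 - 28*h + 49)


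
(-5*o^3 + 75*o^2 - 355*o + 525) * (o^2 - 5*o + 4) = -5*o^5 + 100*o^4 - 750*o^3 + 2600*o^2 - 4045*o + 2100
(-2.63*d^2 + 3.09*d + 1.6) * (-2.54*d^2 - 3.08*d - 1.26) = 6.6802*d^4 + 0.251800000000001*d^3 - 10.2674*d^2 - 8.8214*d - 2.016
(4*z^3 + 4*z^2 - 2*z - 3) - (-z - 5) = 4*z^3 + 4*z^2 - z + 2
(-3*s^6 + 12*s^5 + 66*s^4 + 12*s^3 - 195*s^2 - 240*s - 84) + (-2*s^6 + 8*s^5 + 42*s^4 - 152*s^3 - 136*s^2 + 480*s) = -5*s^6 + 20*s^5 + 108*s^4 - 140*s^3 - 331*s^2 + 240*s - 84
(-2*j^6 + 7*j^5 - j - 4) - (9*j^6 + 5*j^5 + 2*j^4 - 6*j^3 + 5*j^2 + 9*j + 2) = -11*j^6 + 2*j^5 - 2*j^4 + 6*j^3 - 5*j^2 - 10*j - 6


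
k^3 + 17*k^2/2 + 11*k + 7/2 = (k + 1/2)*(k + 1)*(k + 7)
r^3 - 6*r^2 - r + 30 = (r - 5)*(r - 3)*(r + 2)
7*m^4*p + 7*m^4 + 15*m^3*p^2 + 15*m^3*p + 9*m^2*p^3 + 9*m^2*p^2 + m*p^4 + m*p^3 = (m + p)^2*(7*m + p)*(m*p + m)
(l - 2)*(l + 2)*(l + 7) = l^3 + 7*l^2 - 4*l - 28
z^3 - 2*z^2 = z^2*(z - 2)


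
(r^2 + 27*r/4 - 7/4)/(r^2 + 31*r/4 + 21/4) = (4*r - 1)/(4*r + 3)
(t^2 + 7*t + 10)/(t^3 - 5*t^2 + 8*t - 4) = (t^2 + 7*t + 10)/(t^3 - 5*t^2 + 8*t - 4)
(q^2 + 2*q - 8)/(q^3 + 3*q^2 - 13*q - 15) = (q^2 + 2*q - 8)/(q^3 + 3*q^2 - 13*q - 15)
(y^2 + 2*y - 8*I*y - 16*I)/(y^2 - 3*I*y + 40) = (y + 2)/(y + 5*I)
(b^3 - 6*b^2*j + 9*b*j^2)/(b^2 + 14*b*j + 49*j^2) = b*(b^2 - 6*b*j + 9*j^2)/(b^2 + 14*b*j + 49*j^2)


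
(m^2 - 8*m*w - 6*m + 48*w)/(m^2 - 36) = (m - 8*w)/(m + 6)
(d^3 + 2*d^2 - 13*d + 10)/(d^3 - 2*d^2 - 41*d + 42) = (d^2 + 3*d - 10)/(d^2 - d - 42)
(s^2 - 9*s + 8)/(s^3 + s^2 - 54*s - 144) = (s - 1)/(s^2 + 9*s + 18)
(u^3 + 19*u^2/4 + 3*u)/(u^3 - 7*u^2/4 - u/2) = (4*u^2 + 19*u + 12)/(4*u^2 - 7*u - 2)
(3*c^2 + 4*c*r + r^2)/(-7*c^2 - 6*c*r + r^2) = (3*c + r)/(-7*c + r)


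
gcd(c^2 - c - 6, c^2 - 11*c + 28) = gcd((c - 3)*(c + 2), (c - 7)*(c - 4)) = 1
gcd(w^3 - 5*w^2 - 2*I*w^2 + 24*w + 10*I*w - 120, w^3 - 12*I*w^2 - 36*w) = w - 6*I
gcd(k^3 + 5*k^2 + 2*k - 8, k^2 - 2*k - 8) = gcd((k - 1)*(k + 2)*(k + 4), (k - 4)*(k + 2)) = k + 2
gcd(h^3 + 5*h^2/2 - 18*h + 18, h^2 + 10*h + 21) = 1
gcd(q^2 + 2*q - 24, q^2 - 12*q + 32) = q - 4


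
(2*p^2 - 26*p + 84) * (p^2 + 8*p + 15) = 2*p^4 - 10*p^3 - 94*p^2 + 282*p + 1260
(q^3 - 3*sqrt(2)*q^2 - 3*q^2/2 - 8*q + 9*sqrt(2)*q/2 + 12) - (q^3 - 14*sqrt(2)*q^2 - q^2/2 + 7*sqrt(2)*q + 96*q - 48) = -q^2 + 11*sqrt(2)*q^2 - 104*q - 5*sqrt(2)*q/2 + 60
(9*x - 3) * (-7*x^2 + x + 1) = -63*x^3 + 30*x^2 + 6*x - 3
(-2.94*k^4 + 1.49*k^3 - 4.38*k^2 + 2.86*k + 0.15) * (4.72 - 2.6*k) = 7.644*k^5 - 17.7508*k^4 + 18.4208*k^3 - 28.1096*k^2 + 13.1092*k + 0.708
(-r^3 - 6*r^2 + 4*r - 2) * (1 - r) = r^4 + 5*r^3 - 10*r^2 + 6*r - 2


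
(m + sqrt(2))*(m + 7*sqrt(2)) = m^2 + 8*sqrt(2)*m + 14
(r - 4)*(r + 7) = r^2 + 3*r - 28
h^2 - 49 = (h - 7)*(h + 7)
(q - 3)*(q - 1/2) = q^2 - 7*q/2 + 3/2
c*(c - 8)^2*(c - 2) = c^4 - 18*c^3 + 96*c^2 - 128*c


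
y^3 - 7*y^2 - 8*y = y*(y - 8)*(y + 1)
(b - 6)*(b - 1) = b^2 - 7*b + 6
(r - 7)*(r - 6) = r^2 - 13*r + 42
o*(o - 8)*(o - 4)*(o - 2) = o^4 - 14*o^3 + 56*o^2 - 64*o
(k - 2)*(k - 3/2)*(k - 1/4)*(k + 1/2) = k^4 - 13*k^3/4 + 2*k^2 + 19*k/16 - 3/8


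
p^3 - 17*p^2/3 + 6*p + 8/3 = (p - 4)*(p - 2)*(p + 1/3)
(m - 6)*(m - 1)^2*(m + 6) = m^4 - 2*m^3 - 35*m^2 + 72*m - 36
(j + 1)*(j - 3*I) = j^2 + j - 3*I*j - 3*I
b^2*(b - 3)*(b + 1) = b^4 - 2*b^3 - 3*b^2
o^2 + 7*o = o*(o + 7)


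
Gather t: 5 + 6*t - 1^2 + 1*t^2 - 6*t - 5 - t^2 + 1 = 0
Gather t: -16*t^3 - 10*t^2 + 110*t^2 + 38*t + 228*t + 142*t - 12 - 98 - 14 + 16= -16*t^3 + 100*t^2 + 408*t - 108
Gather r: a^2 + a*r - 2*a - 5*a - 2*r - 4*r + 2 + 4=a^2 - 7*a + r*(a - 6) + 6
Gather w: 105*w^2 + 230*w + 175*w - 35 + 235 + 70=105*w^2 + 405*w + 270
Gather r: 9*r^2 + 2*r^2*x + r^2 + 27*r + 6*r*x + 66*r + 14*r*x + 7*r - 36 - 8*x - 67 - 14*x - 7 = r^2*(2*x + 10) + r*(20*x + 100) - 22*x - 110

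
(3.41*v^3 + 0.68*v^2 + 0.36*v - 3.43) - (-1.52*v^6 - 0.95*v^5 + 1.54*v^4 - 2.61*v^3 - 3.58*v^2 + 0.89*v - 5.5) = 1.52*v^6 + 0.95*v^5 - 1.54*v^4 + 6.02*v^3 + 4.26*v^2 - 0.53*v + 2.07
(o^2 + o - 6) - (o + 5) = o^2 - 11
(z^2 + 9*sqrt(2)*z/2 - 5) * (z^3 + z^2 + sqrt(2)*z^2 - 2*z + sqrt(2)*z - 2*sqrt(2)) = z^5 + z^4 + 11*sqrt(2)*z^4/2 + 2*z^3 + 11*sqrt(2)*z^3/2 - 16*sqrt(2)*z^2 + 4*z^2 - 8*z - 5*sqrt(2)*z + 10*sqrt(2)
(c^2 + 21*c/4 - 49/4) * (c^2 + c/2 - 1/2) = c^4 + 23*c^3/4 - 81*c^2/8 - 35*c/4 + 49/8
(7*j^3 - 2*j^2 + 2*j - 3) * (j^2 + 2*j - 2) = 7*j^5 + 12*j^4 - 16*j^3 + 5*j^2 - 10*j + 6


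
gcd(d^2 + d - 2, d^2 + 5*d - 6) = d - 1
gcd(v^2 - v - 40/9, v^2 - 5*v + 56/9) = v - 8/3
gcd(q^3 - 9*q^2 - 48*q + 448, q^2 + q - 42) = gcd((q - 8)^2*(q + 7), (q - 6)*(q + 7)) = q + 7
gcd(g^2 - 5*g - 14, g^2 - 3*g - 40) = 1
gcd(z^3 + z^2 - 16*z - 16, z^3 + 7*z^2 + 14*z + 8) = z^2 + 5*z + 4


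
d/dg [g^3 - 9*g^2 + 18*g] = 3*g^2 - 18*g + 18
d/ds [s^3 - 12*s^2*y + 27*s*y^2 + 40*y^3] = 3*s^2 - 24*s*y + 27*y^2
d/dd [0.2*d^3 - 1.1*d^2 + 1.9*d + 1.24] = 0.6*d^2 - 2.2*d + 1.9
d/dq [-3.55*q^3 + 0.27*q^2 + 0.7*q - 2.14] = -10.65*q^2 + 0.54*q + 0.7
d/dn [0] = 0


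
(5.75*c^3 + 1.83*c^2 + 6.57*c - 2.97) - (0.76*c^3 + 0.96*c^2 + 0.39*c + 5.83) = 4.99*c^3 + 0.87*c^2 + 6.18*c - 8.8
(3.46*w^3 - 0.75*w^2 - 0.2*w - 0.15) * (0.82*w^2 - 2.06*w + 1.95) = 2.8372*w^5 - 7.7426*w^4 + 8.128*w^3 - 1.1735*w^2 - 0.081*w - 0.2925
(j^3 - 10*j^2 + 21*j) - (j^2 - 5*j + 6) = j^3 - 11*j^2 + 26*j - 6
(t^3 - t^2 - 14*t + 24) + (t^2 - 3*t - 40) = t^3 - 17*t - 16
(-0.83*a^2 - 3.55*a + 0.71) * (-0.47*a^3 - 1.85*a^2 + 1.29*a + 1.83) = 0.3901*a^5 + 3.204*a^4 + 5.1631*a^3 - 7.4119*a^2 - 5.5806*a + 1.2993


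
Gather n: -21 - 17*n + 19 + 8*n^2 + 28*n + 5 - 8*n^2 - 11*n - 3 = 0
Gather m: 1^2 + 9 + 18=28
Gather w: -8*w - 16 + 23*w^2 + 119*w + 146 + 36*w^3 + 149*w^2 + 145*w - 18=36*w^3 + 172*w^2 + 256*w + 112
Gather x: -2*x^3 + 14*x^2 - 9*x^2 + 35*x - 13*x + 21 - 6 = -2*x^3 + 5*x^2 + 22*x + 15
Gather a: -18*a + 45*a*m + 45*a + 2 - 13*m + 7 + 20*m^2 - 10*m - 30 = a*(45*m + 27) + 20*m^2 - 23*m - 21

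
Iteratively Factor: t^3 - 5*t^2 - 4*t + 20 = (t - 5)*(t^2 - 4) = (t - 5)*(t - 2)*(t + 2)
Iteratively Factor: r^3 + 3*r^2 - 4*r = (r + 4)*(r^2 - r) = (r - 1)*(r + 4)*(r)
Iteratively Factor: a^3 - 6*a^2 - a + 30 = (a - 3)*(a^2 - 3*a - 10) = (a - 5)*(a - 3)*(a + 2)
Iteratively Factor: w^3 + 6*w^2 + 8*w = (w + 2)*(w^2 + 4*w) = (w + 2)*(w + 4)*(w)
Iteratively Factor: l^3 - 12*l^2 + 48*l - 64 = (l - 4)*(l^2 - 8*l + 16) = (l - 4)^2*(l - 4)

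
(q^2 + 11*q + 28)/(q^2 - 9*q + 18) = (q^2 + 11*q + 28)/(q^2 - 9*q + 18)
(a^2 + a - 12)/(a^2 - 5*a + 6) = (a + 4)/(a - 2)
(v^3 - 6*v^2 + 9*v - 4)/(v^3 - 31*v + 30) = (v^2 - 5*v + 4)/(v^2 + v - 30)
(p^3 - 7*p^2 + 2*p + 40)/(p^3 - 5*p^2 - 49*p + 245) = (p^2 - 2*p - 8)/(p^2 - 49)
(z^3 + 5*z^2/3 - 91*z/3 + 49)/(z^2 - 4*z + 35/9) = 3*(z^2 + 4*z - 21)/(3*z - 5)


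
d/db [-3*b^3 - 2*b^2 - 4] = b*(-9*b - 4)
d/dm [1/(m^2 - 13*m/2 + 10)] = 2*(13 - 4*m)/(2*m^2 - 13*m + 20)^2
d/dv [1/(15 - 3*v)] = 1/(3*(v - 5)^2)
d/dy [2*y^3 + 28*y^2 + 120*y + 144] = 6*y^2 + 56*y + 120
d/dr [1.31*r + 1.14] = 1.31000000000000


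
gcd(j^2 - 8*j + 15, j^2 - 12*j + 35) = j - 5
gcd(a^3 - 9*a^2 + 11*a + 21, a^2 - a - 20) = 1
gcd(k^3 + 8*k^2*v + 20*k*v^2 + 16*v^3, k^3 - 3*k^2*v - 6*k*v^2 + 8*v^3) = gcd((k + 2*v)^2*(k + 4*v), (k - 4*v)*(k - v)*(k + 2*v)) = k + 2*v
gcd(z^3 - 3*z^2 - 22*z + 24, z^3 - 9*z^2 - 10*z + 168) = z^2 - 2*z - 24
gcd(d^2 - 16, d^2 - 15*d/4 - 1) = d - 4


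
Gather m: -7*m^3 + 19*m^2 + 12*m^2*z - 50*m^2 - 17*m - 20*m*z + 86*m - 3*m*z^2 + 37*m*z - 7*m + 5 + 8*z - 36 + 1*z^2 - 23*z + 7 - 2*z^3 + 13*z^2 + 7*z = -7*m^3 + m^2*(12*z - 31) + m*(-3*z^2 + 17*z + 62) - 2*z^3 + 14*z^2 - 8*z - 24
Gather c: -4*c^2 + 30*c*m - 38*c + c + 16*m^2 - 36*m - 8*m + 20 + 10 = -4*c^2 + c*(30*m - 37) + 16*m^2 - 44*m + 30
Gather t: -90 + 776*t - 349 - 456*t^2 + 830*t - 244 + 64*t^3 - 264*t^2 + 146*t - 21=64*t^3 - 720*t^2 + 1752*t - 704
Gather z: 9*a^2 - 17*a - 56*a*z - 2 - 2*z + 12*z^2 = 9*a^2 - 17*a + 12*z^2 + z*(-56*a - 2) - 2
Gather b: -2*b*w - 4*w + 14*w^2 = -2*b*w + 14*w^2 - 4*w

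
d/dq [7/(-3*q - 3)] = 7/(3*(q + 1)^2)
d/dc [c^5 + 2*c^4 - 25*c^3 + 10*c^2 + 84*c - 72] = 5*c^4 + 8*c^3 - 75*c^2 + 20*c + 84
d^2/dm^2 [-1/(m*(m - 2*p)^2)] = 2*(-3*m^2 - 2*m*(m - 2*p) - (m - 2*p)^2)/(m^3*(m - 2*p)^4)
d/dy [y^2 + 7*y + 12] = 2*y + 7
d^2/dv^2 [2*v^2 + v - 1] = 4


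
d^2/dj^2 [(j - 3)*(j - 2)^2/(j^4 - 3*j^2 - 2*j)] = 2*(j^4 - 17*j^3 + 36*j^2 + 24*j + 6)/(j^3*(j^4 + 4*j^3 + 6*j^2 + 4*j + 1))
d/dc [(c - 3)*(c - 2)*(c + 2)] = 3*c^2 - 6*c - 4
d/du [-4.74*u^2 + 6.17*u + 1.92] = 6.17 - 9.48*u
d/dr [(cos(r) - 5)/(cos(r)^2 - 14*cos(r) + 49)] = (cos(r) - 3)*sin(r)/(cos(r) - 7)^3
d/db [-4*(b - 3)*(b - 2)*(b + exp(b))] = -4*b^2*exp(b) - 12*b^2 + 12*b*exp(b) + 40*b - 4*exp(b) - 24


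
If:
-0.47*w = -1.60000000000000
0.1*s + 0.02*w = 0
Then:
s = -0.68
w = 3.40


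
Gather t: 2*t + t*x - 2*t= t*x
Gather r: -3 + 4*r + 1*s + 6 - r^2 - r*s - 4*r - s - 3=-r^2 - r*s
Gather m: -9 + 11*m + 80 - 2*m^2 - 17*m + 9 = -2*m^2 - 6*m + 80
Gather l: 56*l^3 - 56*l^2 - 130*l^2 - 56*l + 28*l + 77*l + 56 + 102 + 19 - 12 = 56*l^3 - 186*l^2 + 49*l + 165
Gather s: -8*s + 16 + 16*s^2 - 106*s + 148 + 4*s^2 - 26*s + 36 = 20*s^2 - 140*s + 200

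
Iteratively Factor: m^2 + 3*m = (m + 3)*(m)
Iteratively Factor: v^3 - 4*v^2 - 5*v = (v + 1)*(v^2 - 5*v) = v*(v + 1)*(v - 5)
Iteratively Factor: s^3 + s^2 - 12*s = (s + 4)*(s^2 - 3*s) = s*(s + 4)*(s - 3)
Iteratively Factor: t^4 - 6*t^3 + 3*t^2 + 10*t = (t)*(t^3 - 6*t^2 + 3*t + 10) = t*(t + 1)*(t^2 - 7*t + 10) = t*(t - 2)*(t + 1)*(t - 5)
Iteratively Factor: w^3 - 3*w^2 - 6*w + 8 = (w - 4)*(w^2 + w - 2) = (w - 4)*(w + 2)*(w - 1)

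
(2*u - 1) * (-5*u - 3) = -10*u^2 - u + 3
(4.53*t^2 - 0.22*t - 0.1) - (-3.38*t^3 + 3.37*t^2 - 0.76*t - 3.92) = 3.38*t^3 + 1.16*t^2 + 0.54*t + 3.82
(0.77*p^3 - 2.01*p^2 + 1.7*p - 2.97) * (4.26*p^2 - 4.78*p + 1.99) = 3.2802*p^5 - 12.2432*p^4 + 18.3821*p^3 - 24.7781*p^2 + 17.5796*p - 5.9103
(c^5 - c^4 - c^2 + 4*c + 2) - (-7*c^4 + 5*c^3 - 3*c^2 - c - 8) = c^5 + 6*c^4 - 5*c^3 + 2*c^2 + 5*c + 10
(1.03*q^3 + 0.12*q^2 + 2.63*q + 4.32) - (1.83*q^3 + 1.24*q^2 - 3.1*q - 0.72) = -0.8*q^3 - 1.12*q^2 + 5.73*q + 5.04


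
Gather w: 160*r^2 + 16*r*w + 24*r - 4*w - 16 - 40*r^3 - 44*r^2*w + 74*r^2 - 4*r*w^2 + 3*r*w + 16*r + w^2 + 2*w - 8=-40*r^3 + 234*r^2 + 40*r + w^2*(1 - 4*r) + w*(-44*r^2 + 19*r - 2) - 24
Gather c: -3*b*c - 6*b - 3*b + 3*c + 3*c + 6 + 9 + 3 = -9*b + c*(6 - 3*b) + 18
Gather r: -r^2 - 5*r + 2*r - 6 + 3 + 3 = -r^2 - 3*r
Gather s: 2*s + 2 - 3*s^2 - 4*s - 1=-3*s^2 - 2*s + 1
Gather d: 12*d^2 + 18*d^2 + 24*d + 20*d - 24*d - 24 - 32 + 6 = 30*d^2 + 20*d - 50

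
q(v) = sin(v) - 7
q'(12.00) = 0.84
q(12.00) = -7.54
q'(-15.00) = -0.76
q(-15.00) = -7.65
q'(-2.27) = -0.64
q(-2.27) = -7.77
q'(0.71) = 0.76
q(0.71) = -6.35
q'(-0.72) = 0.75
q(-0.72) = -7.66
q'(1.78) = -0.21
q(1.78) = -6.02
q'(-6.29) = 1.00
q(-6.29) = -7.01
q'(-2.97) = -0.99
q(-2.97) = -7.17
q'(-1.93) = -0.35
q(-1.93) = -7.94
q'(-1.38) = 0.19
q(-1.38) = -7.98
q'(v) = cos(v)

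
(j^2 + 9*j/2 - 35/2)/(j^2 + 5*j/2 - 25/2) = (j + 7)/(j + 5)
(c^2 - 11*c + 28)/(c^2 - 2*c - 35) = (c - 4)/(c + 5)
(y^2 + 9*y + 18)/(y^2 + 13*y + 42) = (y + 3)/(y + 7)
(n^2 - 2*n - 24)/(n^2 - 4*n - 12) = (n + 4)/(n + 2)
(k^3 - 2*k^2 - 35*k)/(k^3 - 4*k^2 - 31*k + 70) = k/(k - 2)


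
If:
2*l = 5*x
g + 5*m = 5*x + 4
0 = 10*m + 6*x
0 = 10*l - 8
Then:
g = 164/25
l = 4/5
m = -24/125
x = 8/25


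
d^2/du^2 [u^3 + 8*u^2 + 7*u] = 6*u + 16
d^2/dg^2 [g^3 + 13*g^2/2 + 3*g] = 6*g + 13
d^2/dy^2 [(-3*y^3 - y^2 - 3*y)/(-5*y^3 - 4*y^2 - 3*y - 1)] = 2*(-35*y^6 + 90*y^5 + 45*y^4 - 29*y^3 - 75*y^2 - 27*y - 8)/(125*y^9 + 300*y^8 + 465*y^7 + 499*y^6 + 399*y^5 + 246*y^4 + 114*y^3 + 39*y^2 + 9*y + 1)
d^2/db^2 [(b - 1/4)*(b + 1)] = 2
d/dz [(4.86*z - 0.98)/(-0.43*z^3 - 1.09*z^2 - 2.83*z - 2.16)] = (4.1796*z^3 + 4.0332*z^2 - 2.1364*z - 13.271)/(0.1849*z^6 + 0.9374*z^5 + 3.6219*z^4 + 8.027*z^3 + 12.7177*z^2 + 12.2256*z + 4.6656)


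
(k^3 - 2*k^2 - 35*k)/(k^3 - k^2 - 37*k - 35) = k/(k + 1)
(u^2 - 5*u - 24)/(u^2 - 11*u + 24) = (u + 3)/(u - 3)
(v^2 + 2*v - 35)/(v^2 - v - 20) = (v + 7)/(v + 4)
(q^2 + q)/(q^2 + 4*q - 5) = q*(q + 1)/(q^2 + 4*q - 5)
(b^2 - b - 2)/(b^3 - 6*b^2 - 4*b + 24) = (b + 1)/(b^2 - 4*b - 12)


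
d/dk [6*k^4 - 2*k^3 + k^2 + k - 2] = 24*k^3 - 6*k^2 + 2*k + 1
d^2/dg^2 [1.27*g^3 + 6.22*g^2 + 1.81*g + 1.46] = 7.62*g + 12.44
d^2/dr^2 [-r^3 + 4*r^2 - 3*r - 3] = 8 - 6*r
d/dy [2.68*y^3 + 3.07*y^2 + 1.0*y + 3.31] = 8.04*y^2 + 6.14*y + 1.0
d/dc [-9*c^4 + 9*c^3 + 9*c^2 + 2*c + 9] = -36*c^3 + 27*c^2 + 18*c + 2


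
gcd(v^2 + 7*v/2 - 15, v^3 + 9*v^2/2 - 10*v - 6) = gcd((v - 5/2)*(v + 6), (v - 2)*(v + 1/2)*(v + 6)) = v + 6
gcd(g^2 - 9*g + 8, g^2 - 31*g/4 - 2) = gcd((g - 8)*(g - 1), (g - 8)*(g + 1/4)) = g - 8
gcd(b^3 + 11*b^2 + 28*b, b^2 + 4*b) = b^2 + 4*b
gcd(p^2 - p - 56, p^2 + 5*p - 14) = p + 7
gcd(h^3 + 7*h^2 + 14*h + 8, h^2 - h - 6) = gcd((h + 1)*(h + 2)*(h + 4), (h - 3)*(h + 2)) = h + 2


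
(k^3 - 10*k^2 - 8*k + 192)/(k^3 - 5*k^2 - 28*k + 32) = (k - 6)/(k - 1)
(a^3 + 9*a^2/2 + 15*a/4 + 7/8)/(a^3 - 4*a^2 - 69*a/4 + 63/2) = (4*a^2 + 4*a + 1)/(2*(2*a^2 - 15*a + 18))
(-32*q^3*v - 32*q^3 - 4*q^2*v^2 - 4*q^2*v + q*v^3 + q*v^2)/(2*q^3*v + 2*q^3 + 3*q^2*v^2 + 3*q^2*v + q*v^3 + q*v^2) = (-32*q^2 - 4*q*v + v^2)/(2*q^2 + 3*q*v + v^2)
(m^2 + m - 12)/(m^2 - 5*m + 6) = (m + 4)/(m - 2)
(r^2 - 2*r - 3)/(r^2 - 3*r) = (r + 1)/r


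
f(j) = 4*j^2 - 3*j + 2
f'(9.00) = 69.00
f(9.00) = 299.00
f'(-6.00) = -51.00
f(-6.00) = 164.00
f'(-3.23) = -28.84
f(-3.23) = 53.42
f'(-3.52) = -31.16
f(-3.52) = 62.12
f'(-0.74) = -8.92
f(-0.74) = 6.41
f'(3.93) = 28.44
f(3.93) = 51.99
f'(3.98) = 28.84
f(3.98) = 53.42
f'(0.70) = 2.60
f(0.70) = 1.86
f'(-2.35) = -21.80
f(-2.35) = 31.14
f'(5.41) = 40.28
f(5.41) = 102.84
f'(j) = 8*j - 3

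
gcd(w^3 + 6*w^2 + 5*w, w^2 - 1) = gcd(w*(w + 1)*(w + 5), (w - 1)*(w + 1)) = w + 1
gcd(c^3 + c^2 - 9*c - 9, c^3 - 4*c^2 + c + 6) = c^2 - 2*c - 3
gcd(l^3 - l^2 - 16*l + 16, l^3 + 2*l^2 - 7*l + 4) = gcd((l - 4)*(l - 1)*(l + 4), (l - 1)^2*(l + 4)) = l^2 + 3*l - 4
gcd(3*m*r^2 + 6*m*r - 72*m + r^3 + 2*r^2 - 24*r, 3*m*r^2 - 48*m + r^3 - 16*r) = 3*m*r - 12*m + r^2 - 4*r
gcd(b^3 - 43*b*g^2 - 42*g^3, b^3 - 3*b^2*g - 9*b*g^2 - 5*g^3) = b + g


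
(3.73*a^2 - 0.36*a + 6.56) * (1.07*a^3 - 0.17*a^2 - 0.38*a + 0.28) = 3.9911*a^5 - 1.0193*a^4 + 5.663*a^3 + 0.066*a^2 - 2.5936*a + 1.8368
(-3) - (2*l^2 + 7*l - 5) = -2*l^2 - 7*l + 2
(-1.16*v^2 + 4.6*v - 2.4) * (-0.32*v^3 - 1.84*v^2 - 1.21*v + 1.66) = 0.3712*v^5 + 0.6624*v^4 - 6.2924*v^3 - 3.0756*v^2 + 10.54*v - 3.984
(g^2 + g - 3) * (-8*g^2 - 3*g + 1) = -8*g^4 - 11*g^3 + 22*g^2 + 10*g - 3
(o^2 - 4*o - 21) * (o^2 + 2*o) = o^4 - 2*o^3 - 29*o^2 - 42*o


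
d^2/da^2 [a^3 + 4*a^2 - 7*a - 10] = 6*a + 8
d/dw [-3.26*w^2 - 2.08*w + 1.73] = -6.52*w - 2.08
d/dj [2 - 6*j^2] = -12*j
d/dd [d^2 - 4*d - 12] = 2*d - 4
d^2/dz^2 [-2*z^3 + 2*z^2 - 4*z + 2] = 4 - 12*z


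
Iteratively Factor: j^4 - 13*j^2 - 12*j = (j + 1)*(j^3 - j^2 - 12*j) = j*(j + 1)*(j^2 - j - 12) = j*(j - 4)*(j + 1)*(j + 3)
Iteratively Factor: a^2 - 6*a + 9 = (a - 3)*(a - 3)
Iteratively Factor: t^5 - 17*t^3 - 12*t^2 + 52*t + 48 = (t - 4)*(t^4 + 4*t^3 - t^2 - 16*t - 12) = (t - 4)*(t + 2)*(t^3 + 2*t^2 - 5*t - 6) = (t - 4)*(t + 2)*(t + 3)*(t^2 - t - 2) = (t - 4)*(t - 2)*(t + 2)*(t + 3)*(t + 1)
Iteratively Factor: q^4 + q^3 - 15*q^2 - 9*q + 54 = (q - 2)*(q^3 + 3*q^2 - 9*q - 27) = (q - 2)*(q + 3)*(q^2 - 9) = (q - 3)*(q - 2)*(q + 3)*(q + 3)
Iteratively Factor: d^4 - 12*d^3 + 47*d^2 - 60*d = (d - 4)*(d^3 - 8*d^2 + 15*d) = d*(d - 4)*(d^2 - 8*d + 15) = d*(d - 4)*(d - 3)*(d - 5)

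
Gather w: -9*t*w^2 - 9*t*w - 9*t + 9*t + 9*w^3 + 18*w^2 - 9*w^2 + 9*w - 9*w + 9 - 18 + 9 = -9*t*w + 9*w^3 + w^2*(9 - 9*t)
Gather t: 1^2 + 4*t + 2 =4*t + 3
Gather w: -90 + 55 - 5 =-40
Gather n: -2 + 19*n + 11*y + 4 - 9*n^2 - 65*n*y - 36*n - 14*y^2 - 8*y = -9*n^2 + n*(-65*y - 17) - 14*y^2 + 3*y + 2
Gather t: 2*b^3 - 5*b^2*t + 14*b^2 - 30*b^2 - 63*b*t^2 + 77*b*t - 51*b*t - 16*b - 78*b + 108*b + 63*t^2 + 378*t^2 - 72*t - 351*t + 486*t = 2*b^3 - 16*b^2 + 14*b + t^2*(441 - 63*b) + t*(-5*b^2 + 26*b + 63)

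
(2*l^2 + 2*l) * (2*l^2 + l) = 4*l^4 + 6*l^3 + 2*l^2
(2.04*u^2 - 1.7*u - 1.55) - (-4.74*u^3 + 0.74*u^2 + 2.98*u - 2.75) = 4.74*u^3 + 1.3*u^2 - 4.68*u + 1.2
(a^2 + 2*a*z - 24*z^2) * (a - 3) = a^3 + 2*a^2*z - 3*a^2 - 24*a*z^2 - 6*a*z + 72*z^2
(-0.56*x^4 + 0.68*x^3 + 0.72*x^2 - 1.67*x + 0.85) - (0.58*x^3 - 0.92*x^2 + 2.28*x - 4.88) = -0.56*x^4 + 0.1*x^3 + 1.64*x^2 - 3.95*x + 5.73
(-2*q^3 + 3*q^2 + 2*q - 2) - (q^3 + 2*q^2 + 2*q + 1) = -3*q^3 + q^2 - 3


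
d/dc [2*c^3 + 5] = 6*c^2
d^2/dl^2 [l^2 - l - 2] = 2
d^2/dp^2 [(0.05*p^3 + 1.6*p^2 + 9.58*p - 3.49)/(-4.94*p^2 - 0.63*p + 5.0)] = (1.77635683940025e-15*p^5 + 5.6843418860808e-14*p^4 - 460.123626*p^3 + 274.836384*p^2 - 1362.086532*p + 34.822362)/(120.553784*p^6 + 46.122804*p^5 - 360.171942*p^4 - 93.115953*p^3 + 364.5465*p^2 + 47.25*p - 125.0)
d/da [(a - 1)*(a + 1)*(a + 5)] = 3*a^2 + 10*a - 1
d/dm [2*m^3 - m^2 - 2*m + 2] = 6*m^2 - 2*m - 2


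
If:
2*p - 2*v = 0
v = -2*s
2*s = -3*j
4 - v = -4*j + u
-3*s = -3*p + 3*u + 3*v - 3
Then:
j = 6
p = 18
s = -9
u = 10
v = 18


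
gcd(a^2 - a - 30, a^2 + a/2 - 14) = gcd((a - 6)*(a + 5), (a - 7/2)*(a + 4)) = 1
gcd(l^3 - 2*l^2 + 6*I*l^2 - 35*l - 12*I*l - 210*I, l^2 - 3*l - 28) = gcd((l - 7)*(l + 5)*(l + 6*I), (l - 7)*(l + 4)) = l - 7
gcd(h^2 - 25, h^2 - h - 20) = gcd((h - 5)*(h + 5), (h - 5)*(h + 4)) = h - 5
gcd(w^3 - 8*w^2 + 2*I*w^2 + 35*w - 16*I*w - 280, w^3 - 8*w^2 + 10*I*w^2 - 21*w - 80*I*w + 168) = w^2 + w*(-8 + 7*I) - 56*I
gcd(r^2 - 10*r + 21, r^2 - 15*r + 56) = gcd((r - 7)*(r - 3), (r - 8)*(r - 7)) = r - 7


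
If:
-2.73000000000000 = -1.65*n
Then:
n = 1.65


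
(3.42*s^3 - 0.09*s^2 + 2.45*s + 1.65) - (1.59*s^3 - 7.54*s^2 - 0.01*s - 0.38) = 1.83*s^3 + 7.45*s^2 + 2.46*s + 2.03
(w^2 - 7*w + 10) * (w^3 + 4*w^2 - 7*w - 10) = w^5 - 3*w^4 - 25*w^3 + 79*w^2 - 100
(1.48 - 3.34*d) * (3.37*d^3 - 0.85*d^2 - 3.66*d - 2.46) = -11.2558*d^4 + 7.8266*d^3 + 10.9664*d^2 + 2.7996*d - 3.6408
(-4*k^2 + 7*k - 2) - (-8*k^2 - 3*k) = 4*k^2 + 10*k - 2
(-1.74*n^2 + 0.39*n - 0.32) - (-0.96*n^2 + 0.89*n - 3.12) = -0.78*n^2 - 0.5*n + 2.8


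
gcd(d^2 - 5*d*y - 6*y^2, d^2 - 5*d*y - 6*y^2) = -d^2 + 5*d*y + 6*y^2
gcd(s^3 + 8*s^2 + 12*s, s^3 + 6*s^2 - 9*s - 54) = s + 6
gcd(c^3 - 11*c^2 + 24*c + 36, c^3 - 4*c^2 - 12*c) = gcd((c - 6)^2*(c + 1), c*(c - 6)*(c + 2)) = c - 6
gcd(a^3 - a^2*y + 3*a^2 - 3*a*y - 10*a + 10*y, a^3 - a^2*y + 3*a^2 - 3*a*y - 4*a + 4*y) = -a + y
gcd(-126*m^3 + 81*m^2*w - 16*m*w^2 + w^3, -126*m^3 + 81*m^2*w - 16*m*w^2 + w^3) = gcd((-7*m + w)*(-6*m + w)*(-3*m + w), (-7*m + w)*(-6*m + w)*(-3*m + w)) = -126*m^3 + 81*m^2*w - 16*m*w^2 + w^3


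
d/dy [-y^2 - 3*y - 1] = -2*y - 3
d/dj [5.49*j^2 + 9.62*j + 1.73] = 10.98*j + 9.62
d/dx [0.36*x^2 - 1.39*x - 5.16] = 0.72*x - 1.39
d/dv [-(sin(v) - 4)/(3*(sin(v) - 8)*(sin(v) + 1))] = (sin(v)^2 - 8*sin(v) + 36)*cos(v)/(3*(sin(v) - 8)^2*(sin(v) + 1)^2)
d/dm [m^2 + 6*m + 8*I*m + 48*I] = 2*m + 6 + 8*I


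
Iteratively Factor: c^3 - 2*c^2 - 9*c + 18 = (c - 3)*(c^2 + c - 6) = (c - 3)*(c - 2)*(c + 3)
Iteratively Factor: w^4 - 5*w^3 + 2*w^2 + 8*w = (w)*(w^3 - 5*w^2 + 2*w + 8) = w*(w - 2)*(w^2 - 3*w - 4) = w*(w - 4)*(w - 2)*(w + 1)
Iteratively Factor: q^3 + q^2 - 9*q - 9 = (q + 1)*(q^2 - 9) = (q - 3)*(q + 1)*(q + 3)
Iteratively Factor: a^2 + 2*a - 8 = (a + 4)*(a - 2)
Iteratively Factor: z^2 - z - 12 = (z + 3)*(z - 4)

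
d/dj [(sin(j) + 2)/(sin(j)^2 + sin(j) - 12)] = (-4*sin(j) + cos(j)^2 - 15)*cos(j)/(sin(j)^2 + sin(j) - 12)^2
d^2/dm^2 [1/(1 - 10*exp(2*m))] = (-400*exp(2*m) - 40)*exp(2*m)/(10*exp(2*m) - 1)^3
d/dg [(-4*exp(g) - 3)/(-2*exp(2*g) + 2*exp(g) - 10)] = (-(2*exp(g) - 1)*(4*exp(g) + 3) + 4*exp(2*g) - 4*exp(g) + 20)*exp(g)/(2*(exp(2*g) - exp(g) + 5)^2)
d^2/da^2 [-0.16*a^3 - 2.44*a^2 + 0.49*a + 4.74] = -0.96*a - 4.88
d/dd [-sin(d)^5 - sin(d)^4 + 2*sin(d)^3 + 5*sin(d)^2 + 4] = (-5*sin(d)^3 - 4*sin(d)^2 + 6*sin(d) + 10)*sin(d)*cos(d)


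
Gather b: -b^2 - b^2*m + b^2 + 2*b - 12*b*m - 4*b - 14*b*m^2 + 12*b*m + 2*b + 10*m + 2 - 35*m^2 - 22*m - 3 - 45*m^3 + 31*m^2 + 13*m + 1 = -b^2*m - 14*b*m^2 - 45*m^3 - 4*m^2 + m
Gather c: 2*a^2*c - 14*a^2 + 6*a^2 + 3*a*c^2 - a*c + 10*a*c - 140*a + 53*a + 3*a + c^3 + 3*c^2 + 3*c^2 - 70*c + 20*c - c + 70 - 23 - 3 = -8*a^2 - 84*a + c^3 + c^2*(3*a + 6) + c*(2*a^2 + 9*a - 51) + 44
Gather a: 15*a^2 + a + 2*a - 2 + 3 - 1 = 15*a^2 + 3*a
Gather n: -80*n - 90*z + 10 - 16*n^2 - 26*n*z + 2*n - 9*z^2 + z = -16*n^2 + n*(-26*z - 78) - 9*z^2 - 89*z + 10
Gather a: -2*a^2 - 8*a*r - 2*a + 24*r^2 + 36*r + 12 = -2*a^2 + a*(-8*r - 2) + 24*r^2 + 36*r + 12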